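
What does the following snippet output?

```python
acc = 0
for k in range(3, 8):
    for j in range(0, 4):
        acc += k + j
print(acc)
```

130

k=3,j=0: acc = 0+3 = 3
k=3,j=1: acc = 3+4 = 7
k=3,j=2: acc = 7+5 = 12
k=3,j=3: acc = 12+6 = 18
k=4,j=0: acc = 18+4 = 22
k=4,j=1: acc = 22+5 = 27
k=4,j=2: acc = 27+6 = 33
k=4,j=3: acc = 33+7 = 40
k=5,j=0: acc = 40+5 = 45
k=5,j=1: acc = 45+6 = 51
k=5,j=2: acc = 51+7 = 58
k=5,j=3: acc = 58+8 = 66
k=6,j=0: acc = 66+6 = 72
k=6,j=1: acc = 72+7 = 79
k=6,j=2: acc = 79+8 = 87
k=6,j=3: acc = 87+9 = 96
k=7,j=0: acc = 96+7 = 103
k=7,j=1: acc = 103+8 = 111
k=7,j=2: acc = 111+9 = 120
k=7,j=3: acc = 120+10 = 130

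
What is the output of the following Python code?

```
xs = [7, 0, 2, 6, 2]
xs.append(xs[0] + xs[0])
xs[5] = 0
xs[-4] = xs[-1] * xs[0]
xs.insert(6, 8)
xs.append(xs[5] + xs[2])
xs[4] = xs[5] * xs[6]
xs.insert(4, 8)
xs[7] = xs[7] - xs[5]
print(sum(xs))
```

append xs[0]+xs[0] = 7+7 = 14 → [7, 0, 2, 6, 2, 14]
xs[5] = 0 → [7, 0, 2, 6, 2, 0]
xs[-4] = xs[-1]*xs[0] = 0*7 = 0 → [7, 0, 0, 6, 2, 0]
insert 8 at 6 → [7, 0, 0, 6, 2, 0, 8]
append xs[5]+xs[2] = 0+0 = 0 → [7, 0, 0, 6, 2, 0, 8, 0]
xs[4] = xs[5]*xs[6] = 0*8 = 0 → [7, 0, 0, 6, 0, 0, 8, 0]
insert 8 at 4 → [7, 0, 0, 6, 8, 0, 0, 8, 0]
xs[7] = xs[7]-xs[5] = 8-0 = 8 → [7, 0, 0, 6, 8, 0, 0, 8, 0]
sum = 29

29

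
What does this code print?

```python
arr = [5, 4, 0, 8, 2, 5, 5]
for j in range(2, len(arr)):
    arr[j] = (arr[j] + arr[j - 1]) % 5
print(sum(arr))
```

27

j=2: arr[2] = (0+4)%5 = 4 → [5, 4, 4, 8, 2, 5, 5]
j=3: arr[3] = (8+4)%5 = 2 → [5, 4, 4, 2, 2, 5, 5]
j=4: arr[4] = (2+2)%5 = 4 → [5, 4, 4, 2, 4, 5, 5]
j=5: arr[5] = (5+4)%5 = 4 → [5, 4, 4, 2, 4, 4, 5]
j=6: arr[6] = (5+4)%5 = 4 → [5, 4, 4, 2, 4, 4, 4]
sum = 27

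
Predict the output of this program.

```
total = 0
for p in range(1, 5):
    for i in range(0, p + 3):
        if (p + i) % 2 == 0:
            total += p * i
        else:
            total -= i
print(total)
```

70

p=1,i=0: odd sum, total = 0-0 = 0
p=1,i=1: even sum, total = 0+1 = 1
p=1,i=2: odd sum, total = 1-2 = -1
p=1,i=3: even sum, total = (-1)+3 = 2
p=2,i=0: even sum, total = 2+0 = 2
p=2,i=1: odd sum, total = 2-1 = 1
p=2,i=2: even sum, total = 1+4 = 5
p=2,i=3: odd sum, total = 5-3 = 2
p=2,i=4: even sum, total = 2+8 = 10
p=3,i=0: odd sum, total = 10-0 = 10
p=3,i=1: even sum, total = 10+3 = 13
p=3,i=2: odd sum, total = 13-2 = 11
p=3,i=3: even sum, total = 11+9 = 20
p=3,i=4: odd sum, total = 20-4 = 16
p=3,i=5: even sum, total = 16+15 = 31
p=4,i=0: even sum, total = 31+0 = 31
p=4,i=1: odd sum, total = 31-1 = 30
p=4,i=2: even sum, total = 30+8 = 38
p=4,i=3: odd sum, total = 38-3 = 35
p=4,i=4: even sum, total = 35+16 = 51
p=4,i=5: odd sum, total = 51-5 = 46
p=4,i=6: even sum, total = 46+24 = 70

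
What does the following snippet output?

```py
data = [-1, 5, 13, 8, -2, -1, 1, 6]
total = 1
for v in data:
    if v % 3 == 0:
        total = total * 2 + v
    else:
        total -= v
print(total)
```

v=-1: not %3==0, total = 1-(-1) = 2
v=5: not %3==0, total = 2-5 = -3
v=13: not %3==0, total = (-3)-13 = -16
v=8: not %3==0, total = (-16)-8 = -24
v=-2: not %3==0, total = (-24)-(-2) = -22
v=-1: not %3==0, total = (-22)-(-1) = -21
v=1: not %3==0, total = (-21)-1 = -22
v=6: %3==0, total = (-22)*2+6 = -38

-38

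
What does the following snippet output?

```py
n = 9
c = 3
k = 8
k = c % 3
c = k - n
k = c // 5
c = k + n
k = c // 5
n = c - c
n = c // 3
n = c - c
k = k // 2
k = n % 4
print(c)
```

7

k = 3%3 = 0
c = 0-9 = -9
k = (-9)//5 = -2
c = (-2)+9 = 7
k = 7//5 = 1
n = 7-7 = 0
n = 7//3 = 2
n = 7-7 = 0
k = 1//2 = 0
k = 0%4 = 0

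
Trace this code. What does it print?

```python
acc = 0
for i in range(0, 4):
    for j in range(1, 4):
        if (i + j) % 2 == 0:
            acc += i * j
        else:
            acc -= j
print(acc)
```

8

i=0,j=1: odd sum, acc = 0-1 = -1
i=0,j=2: even sum, acc = (-1)+0 = -1
i=0,j=3: odd sum, acc = (-1)-3 = -4
i=1,j=1: even sum, acc = (-4)+1 = -3
i=1,j=2: odd sum, acc = (-3)-2 = -5
i=1,j=3: even sum, acc = (-5)+3 = -2
i=2,j=1: odd sum, acc = (-2)-1 = -3
i=2,j=2: even sum, acc = (-3)+4 = 1
i=2,j=3: odd sum, acc = 1-3 = -2
i=3,j=1: even sum, acc = (-2)+3 = 1
i=3,j=2: odd sum, acc = 1-2 = -1
i=3,j=3: even sum, acc = (-1)+9 = 8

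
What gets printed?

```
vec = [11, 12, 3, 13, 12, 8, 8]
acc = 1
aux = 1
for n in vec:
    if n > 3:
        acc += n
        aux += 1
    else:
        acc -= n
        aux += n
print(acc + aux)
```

n=11: >3, acc = 1+11 = 12; aux=2
n=12: >3, acc = 12+12 = 24; aux=3
n=3: not >3, acc = 24-3 = 21; aux=6
n=13: >3, acc = 21+13 = 34; aux=7
n=12: >3, acc = 34+12 = 46; aux=8
n=8: >3, acc = 46+8 = 54; aux=9
n=8: >3, acc = 54+8 = 62; aux=10
acc+aux = 62+10 = 72

72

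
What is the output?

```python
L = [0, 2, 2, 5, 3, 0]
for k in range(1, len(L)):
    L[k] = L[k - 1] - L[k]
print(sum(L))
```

-39

k=1: L[1] = 0-2 = -2 → [0, -2, 2, 5, 3, 0]
k=2: L[2] = (-2)-2 = -4 → [0, -2, -4, 5, 3, 0]
k=3: L[3] = (-4)-5 = -9 → [0, -2, -4, -9, 3, 0]
k=4: L[4] = (-9)-3 = -12 → [0, -2, -4, -9, -12, 0]
k=5: L[5] = (-12)-0 = -12 → [0, -2, -4, -9, -12, -12]
sum = -39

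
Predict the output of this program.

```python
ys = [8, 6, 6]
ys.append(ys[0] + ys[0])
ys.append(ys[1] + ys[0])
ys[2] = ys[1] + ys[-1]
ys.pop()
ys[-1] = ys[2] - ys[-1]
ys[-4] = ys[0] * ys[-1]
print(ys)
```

append ys[0]+ys[0] = 8+8 = 16 → [8, 6, 6, 16]
append ys[1]+ys[0] = 6+8 = 14 → [8, 6, 6, 16, 14]
ys[2] = ys[1]+ys[-1] = 6+14 = 20 → [8, 6, 20, 16, 14]
pop() removes 14 → [8, 6, 20, 16]
ys[-1] = ys[2]-ys[-1] = 20-16 = 4 → [8, 6, 20, 4]
ys[-4] = ys[0]*ys[-1] = 8*4 = 32 → [32, 6, 20, 4]

[32, 6, 20, 4]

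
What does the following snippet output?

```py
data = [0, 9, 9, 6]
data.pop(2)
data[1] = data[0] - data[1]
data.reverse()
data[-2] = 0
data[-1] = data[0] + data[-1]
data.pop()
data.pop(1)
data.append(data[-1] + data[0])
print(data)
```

[6, 12]

pop(2) removes 9 → [0, 9, 6]
data[1] = data[0]-data[1] = 0-9 = -9 → [0, -9, 6]
reverse → [6, -9, 0]
data[-2] = 0 → [6, 0, 0]
data[-1] = data[0]+data[-1] = 6+0 = 6 → [6, 0, 6]
pop() removes 6 → [6, 0]
pop(1) removes 0 → [6]
append data[-1]+data[0] = 6+6 = 12 → [6, 12]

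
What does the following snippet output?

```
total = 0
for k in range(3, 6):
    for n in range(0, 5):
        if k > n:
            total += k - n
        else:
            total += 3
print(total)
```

k=3,n=0: 3>0, total = 0+3 = 3
k=3,n=1: 3>1, total = 3+2 = 5
k=3,n=2: 3>2, total = 5+1 = 6
k=3,n=3: not 3>3, total = 6+3 = 9
k=3,n=4: not 3>4, total = 9+3 = 12
k=4,n=0: 4>0, total = 12+4 = 16
k=4,n=1: 4>1, total = 16+3 = 19
k=4,n=2: 4>2, total = 19+2 = 21
k=4,n=3: 4>3, total = 21+1 = 22
k=4,n=4: not 4>4, total = 22+3 = 25
k=5,n=0: 5>0, total = 25+5 = 30
k=5,n=1: 5>1, total = 30+4 = 34
k=5,n=2: 5>2, total = 34+3 = 37
k=5,n=3: 5>3, total = 37+2 = 39
k=5,n=4: 5>4, total = 39+1 = 40

40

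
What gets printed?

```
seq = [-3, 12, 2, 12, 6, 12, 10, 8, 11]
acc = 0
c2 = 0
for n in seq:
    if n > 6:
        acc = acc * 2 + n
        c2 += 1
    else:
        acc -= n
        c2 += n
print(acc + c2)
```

782

n=-3: not >6, acc = 0-(-3) = 3; c2=-3
n=12: >6, acc = 3*2+12 = 18; c2=-2
n=2: not >6, acc = 18-2 = 16; c2=0
n=12: >6, acc = 16*2+12 = 44; c2=1
n=6: not >6, acc = 44-6 = 38; c2=7
n=12: >6, acc = 38*2+12 = 88; c2=8
n=10: >6, acc = 88*2+10 = 186; c2=9
n=8: >6, acc = 186*2+8 = 380; c2=10
n=11: >6, acc = 380*2+11 = 771; c2=11
acc+c2 = 771+11 = 782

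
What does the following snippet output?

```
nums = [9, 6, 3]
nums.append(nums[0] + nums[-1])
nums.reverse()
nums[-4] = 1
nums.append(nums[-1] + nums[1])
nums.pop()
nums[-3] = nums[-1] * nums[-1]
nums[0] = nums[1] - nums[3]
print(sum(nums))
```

168

append nums[0]+nums[-1] = 9+3 = 12 → [9, 6, 3, 12]
reverse → [12, 3, 6, 9]
nums[-4] = 1 → [1, 3, 6, 9]
append nums[-1]+nums[1] = 9+3 = 12 → [1, 3, 6, 9, 12]
pop() removes 12 → [1, 3, 6, 9]
nums[-3] = nums[-1]*nums[-1] = 9*9 = 81 → [1, 81, 6, 9]
nums[0] = nums[1]-nums[3] = 81-9 = 72 → [72, 81, 6, 9]
sum = 168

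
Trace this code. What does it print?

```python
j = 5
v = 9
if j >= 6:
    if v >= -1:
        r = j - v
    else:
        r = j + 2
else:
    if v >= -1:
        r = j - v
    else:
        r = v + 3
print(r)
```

j=5, v=9
j >= 6 is False; v >= -1 is True
→ r = j - v = -4

-4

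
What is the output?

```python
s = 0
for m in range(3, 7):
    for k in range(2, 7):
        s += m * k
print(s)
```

m=3,k=2: s = 0+6 = 6
m=3,k=3: s = 6+9 = 15
m=3,k=4: s = 15+12 = 27
m=3,k=5: s = 27+15 = 42
m=3,k=6: s = 42+18 = 60
m=4,k=2: s = 60+8 = 68
m=4,k=3: s = 68+12 = 80
m=4,k=4: s = 80+16 = 96
m=4,k=5: s = 96+20 = 116
m=4,k=6: s = 116+24 = 140
m=5,k=2: s = 140+10 = 150
m=5,k=3: s = 150+15 = 165
m=5,k=4: s = 165+20 = 185
m=5,k=5: s = 185+25 = 210
m=5,k=6: s = 210+30 = 240
m=6,k=2: s = 240+12 = 252
m=6,k=3: s = 252+18 = 270
m=6,k=4: s = 270+24 = 294
m=6,k=5: s = 294+30 = 324
m=6,k=6: s = 324+36 = 360

360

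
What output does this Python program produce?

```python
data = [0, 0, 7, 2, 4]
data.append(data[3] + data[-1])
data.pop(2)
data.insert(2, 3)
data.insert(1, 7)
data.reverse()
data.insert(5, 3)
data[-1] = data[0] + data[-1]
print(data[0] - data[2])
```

4

append data[3]+data[-1] = 2+4 = 6 → [0, 0, 7, 2, 4, 6]
pop(2) removes 7 → [0, 0, 2, 4, 6]
insert 3 at 2 → [0, 0, 3, 2, 4, 6]
insert 7 at 1 → [0, 7, 0, 3, 2, 4, 6]
reverse → [6, 4, 2, 3, 0, 7, 0]
insert 3 at 5 → [6, 4, 2, 3, 0, 3, 7, 0]
data[-1] = data[0]+data[-1] = 6+0 = 6 → [6, 4, 2, 3, 0, 3, 7, 6]
data[0]-data[2] = 6-2 = 4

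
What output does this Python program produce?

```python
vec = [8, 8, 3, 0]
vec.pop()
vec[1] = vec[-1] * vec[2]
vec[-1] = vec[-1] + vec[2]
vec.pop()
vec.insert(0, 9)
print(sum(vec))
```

pop() removes 0 → [8, 8, 3]
vec[1] = vec[-1]*vec[2] = 3*3 = 9 → [8, 9, 3]
vec[-1] = vec[-1]+vec[2] = 3+3 = 6 → [8, 9, 6]
pop() removes 6 → [8, 9]
insert 9 at 0 → [9, 8, 9]
sum = 26

26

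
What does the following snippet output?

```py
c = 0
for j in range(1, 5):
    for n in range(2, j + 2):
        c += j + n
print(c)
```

60

j=1,n=2: c = 0+3 = 3
j=2,n=2: c = 3+4 = 7
j=2,n=3: c = 7+5 = 12
j=3,n=2: c = 12+5 = 17
j=3,n=3: c = 17+6 = 23
j=3,n=4: c = 23+7 = 30
j=4,n=2: c = 30+6 = 36
j=4,n=3: c = 36+7 = 43
j=4,n=4: c = 43+8 = 51
j=4,n=5: c = 51+9 = 60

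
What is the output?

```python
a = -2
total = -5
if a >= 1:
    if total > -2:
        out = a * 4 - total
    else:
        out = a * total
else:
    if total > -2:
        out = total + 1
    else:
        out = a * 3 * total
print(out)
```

30

a=-2, total=-5
a >= 1 is False; total > -2 is False
→ out = a * 3 * total = 30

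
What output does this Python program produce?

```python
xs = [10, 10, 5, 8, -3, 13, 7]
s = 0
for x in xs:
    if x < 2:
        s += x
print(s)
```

x=10: not <2
x=10: not <2
x=5: not <2
x=8: not <2
x=-3: <2, s = 0+(-3) = -3
x=13: not <2
x=7: not <2

-3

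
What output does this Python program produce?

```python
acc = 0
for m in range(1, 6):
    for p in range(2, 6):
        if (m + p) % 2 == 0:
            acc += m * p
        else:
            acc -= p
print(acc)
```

74

m=1,p=2: odd sum, acc = 0-2 = -2
m=1,p=3: even sum, acc = (-2)+3 = 1
m=1,p=4: odd sum, acc = 1-4 = -3
m=1,p=5: even sum, acc = (-3)+5 = 2
m=2,p=2: even sum, acc = 2+4 = 6
m=2,p=3: odd sum, acc = 6-3 = 3
m=2,p=4: even sum, acc = 3+8 = 11
m=2,p=5: odd sum, acc = 11-5 = 6
m=3,p=2: odd sum, acc = 6-2 = 4
m=3,p=3: even sum, acc = 4+9 = 13
m=3,p=4: odd sum, acc = 13-4 = 9
m=3,p=5: even sum, acc = 9+15 = 24
m=4,p=2: even sum, acc = 24+8 = 32
m=4,p=3: odd sum, acc = 32-3 = 29
m=4,p=4: even sum, acc = 29+16 = 45
m=4,p=5: odd sum, acc = 45-5 = 40
m=5,p=2: odd sum, acc = 40-2 = 38
m=5,p=3: even sum, acc = 38+15 = 53
m=5,p=4: odd sum, acc = 53-4 = 49
m=5,p=5: even sum, acc = 49+25 = 74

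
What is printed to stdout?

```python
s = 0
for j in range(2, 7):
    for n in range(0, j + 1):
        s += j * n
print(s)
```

265

j=2,n=0: s = 0+0 = 0
j=2,n=1: s = 0+2 = 2
j=2,n=2: s = 2+4 = 6
j=3,n=0: s = 6+0 = 6
j=3,n=1: s = 6+3 = 9
j=3,n=2: s = 9+6 = 15
j=3,n=3: s = 15+9 = 24
j=4,n=0: s = 24+0 = 24
j=4,n=1: s = 24+4 = 28
j=4,n=2: s = 28+8 = 36
j=4,n=3: s = 36+12 = 48
j=4,n=4: s = 48+16 = 64
j=5,n=0: s = 64+0 = 64
j=5,n=1: s = 64+5 = 69
j=5,n=2: s = 69+10 = 79
j=5,n=3: s = 79+15 = 94
j=5,n=4: s = 94+20 = 114
j=5,n=5: s = 114+25 = 139
j=6,n=0: s = 139+0 = 139
j=6,n=1: s = 139+6 = 145
j=6,n=2: s = 145+12 = 157
j=6,n=3: s = 157+18 = 175
j=6,n=4: s = 175+24 = 199
j=6,n=5: s = 199+30 = 229
j=6,n=6: s = 229+36 = 265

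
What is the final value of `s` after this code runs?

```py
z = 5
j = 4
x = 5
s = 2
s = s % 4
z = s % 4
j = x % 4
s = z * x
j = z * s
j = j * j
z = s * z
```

s = 2%4 = 2
z = 2%4 = 2
j = 5%4 = 1
s = 2*5 = 10
j = 2*10 = 20
j = 20*20 = 400
z = 10*2 = 20

10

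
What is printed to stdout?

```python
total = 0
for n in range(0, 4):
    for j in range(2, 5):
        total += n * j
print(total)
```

n=0,j=2: total = 0+0 = 0
n=0,j=3: total = 0+0 = 0
n=0,j=4: total = 0+0 = 0
n=1,j=2: total = 0+2 = 2
n=1,j=3: total = 2+3 = 5
n=1,j=4: total = 5+4 = 9
n=2,j=2: total = 9+4 = 13
n=2,j=3: total = 13+6 = 19
n=2,j=4: total = 19+8 = 27
n=3,j=2: total = 27+6 = 33
n=3,j=3: total = 33+9 = 42
n=3,j=4: total = 42+12 = 54

54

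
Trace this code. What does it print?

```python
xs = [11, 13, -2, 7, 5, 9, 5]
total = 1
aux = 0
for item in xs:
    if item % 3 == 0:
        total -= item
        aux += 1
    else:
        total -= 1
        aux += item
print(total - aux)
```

-54

item=11: not %3==0, total = 1-1 = 0; aux=11
item=13: not %3==0, total = 0-1 = -1; aux=24
item=-2: not %3==0, total = (-1)-1 = -2; aux=22
item=7: not %3==0, total = (-2)-1 = -3; aux=29
item=5: not %3==0, total = (-3)-1 = -4; aux=34
item=9: %3==0, total = (-4)-9 = -13; aux=35
item=5: not %3==0, total = (-13)-1 = -14; aux=40
total-aux = (-14)-40 = -54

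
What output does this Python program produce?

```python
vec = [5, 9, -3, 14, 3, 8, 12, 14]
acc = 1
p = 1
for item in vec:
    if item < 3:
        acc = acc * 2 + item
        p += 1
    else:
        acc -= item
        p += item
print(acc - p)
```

-147

item=5: not <3, acc = 1-5 = -4; p=6
item=9: not <3, acc = (-4)-9 = -13; p=15
item=-3: <3, acc = (-13)*2+(-3) = -29; p=16
item=14: not <3, acc = (-29)-14 = -43; p=30
item=3: not <3, acc = (-43)-3 = -46; p=33
item=8: not <3, acc = (-46)-8 = -54; p=41
item=12: not <3, acc = (-54)-12 = -66; p=53
item=14: not <3, acc = (-66)-14 = -80; p=67
acc-p = (-80)-67 = -147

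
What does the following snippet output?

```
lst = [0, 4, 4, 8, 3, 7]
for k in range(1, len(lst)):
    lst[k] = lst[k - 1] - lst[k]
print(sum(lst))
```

-73

k=1: lst[1] = 0-4 = -4 → [0, -4, 4, 8, 3, 7]
k=2: lst[2] = (-4)-4 = -8 → [0, -4, -8, 8, 3, 7]
k=3: lst[3] = (-8)-8 = -16 → [0, -4, -8, -16, 3, 7]
k=4: lst[4] = (-16)-3 = -19 → [0, -4, -8, -16, -19, 7]
k=5: lst[5] = (-19)-7 = -26 → [0, -4, -8, -16, -19, -26]
sum = -73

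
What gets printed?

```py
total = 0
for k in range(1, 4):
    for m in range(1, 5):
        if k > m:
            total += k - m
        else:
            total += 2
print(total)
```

k=1,m=1: not 1>1, total = 0+2 = 2
k=1,m=2: not 1>2, total = 2+2 = 4
k=1,m=3: not 1>3, total = 4+2 = 6
k=1,m=4: not 1>4, total = 6+2 = 8
k=2,m=1: 2>1, total = 8+1 = 9
k=2,m=2: not 2>2, total = 9+2 = 11
k=2,m=3: not 2>3, total = 11+2 = 13
k=2,m=4: not 2>4, total = 13+2 = 15
k=3,m=1: 3>1, total = 15+2 = 17
k=3,m=2: 3>2, total = 17+1 = 18
k=3,m=3: not 3>3, total = 18+2 = 20
k=3,m=4: not 3>4, total = 20+2 = 22

22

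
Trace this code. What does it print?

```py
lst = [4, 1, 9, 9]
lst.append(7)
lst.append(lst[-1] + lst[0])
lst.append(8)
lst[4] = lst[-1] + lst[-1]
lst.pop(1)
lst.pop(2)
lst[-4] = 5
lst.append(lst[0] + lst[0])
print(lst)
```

append 7 → [4, 1, 9, 9, 7]
append lst[-1]+lst[0] = 7+4 = 11 → [4, 1, 9, 9, 7, 11]
append 8 → [4, 1, 9, 9, 7, 11, 8]
lst[4] = lst[-1]+lst[-1] = 8+8 = 16 → [4, 1, 9, 9, 16, 11, 8]
pop(1) removes 1 → [4, 9, 9, 16, 11, 8]
pop(2) removes 9 → [4, 9, 16, 11, 8]
lst[-4] = 5 → [4, 5, 16, 11, 8]
append lst[0]+lst[0] = 4+4 = 8 → [4, 5, 16, 11, 8, 8]

[4, 5, 16, 11, 8, 8]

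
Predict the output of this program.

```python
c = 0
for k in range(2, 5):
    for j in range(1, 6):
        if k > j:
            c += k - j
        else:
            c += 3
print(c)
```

37

k=2,j=1: 2>1, c = 0+1 = 1
k=2,j=2: not 2>2, c = 1+3 = 4
k=2,j=3: not 2>3, c = 4+3 = 7
k=2,j=4: not 2>4, c = 7+3 = 10
k=2,j=5: not 2>5, c = 10+3 = 13
k=3,j=1: 3>1, c = 13+2 = 15
k=3,j=2: 3>2, c = 15+1 = 16
k=3,j=3: not 3>3, c = 16+3 = 19
k=3,j=4: not 3>4, c = 19+3 = 22
k=3,j=5: not 3>5, c = 22+3 = 25
k=4,j=1: 4>1, c = 25+3 = 28
k=4,j=2: 4>2, c = 28+2 = 30
k=4,j=3: 4>3, c = 30+1 = 31
k=4,j=4: not 4>4, c = 31+3 = 34
k=4,j=5: not 4>5, c = 34+3 = 37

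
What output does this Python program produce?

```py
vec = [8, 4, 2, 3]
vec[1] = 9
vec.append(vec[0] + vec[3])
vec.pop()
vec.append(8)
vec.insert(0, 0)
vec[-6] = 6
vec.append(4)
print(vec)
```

vec[1] = 9 → [8, 9, 2, 3]
append vec[0]+vec[3] = 8+3 = 11 → [8, 9, 2, 3, 11]
pop() removes 11 → [8, 9, 2, 3]
append 8 → [8, 9, 2, 3, 8]
insert 0 at 0 → [0, 8, 9, 2, 3, 8]
vec[-6] = 6 → [6, 8, 9, 2, 3, 8]
append 4 → [6, 8, 9, 2, 3, 8, 4]

[6, 8, 9, 2, 3, 8, 4]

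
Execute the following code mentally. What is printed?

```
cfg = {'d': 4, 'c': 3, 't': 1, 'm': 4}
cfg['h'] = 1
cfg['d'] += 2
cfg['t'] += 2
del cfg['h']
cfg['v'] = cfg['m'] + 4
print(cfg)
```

{'d': 6, 'c': 3, 't': 3, 'm': 4, 'v': 8}

cfg['h'] = 1 → {'d': 4, 'c': 3, 't': 1, 'm': 4, 'h': 1}
cfg['d'] = 4+2 = 6 → {'d': 6, 'c': 3, 't': 1, 'm': 4, 'h': 1}
cfg['t'] = 1+2 = 3 → {'d': 6, 'c': 3, 't': 3, 'm': 4, 'h': 1}
del 'h' → {'d': 6, 'c': 3, 't': 3, 'm': 4}
cfg['v'] = cfg['m']+4 = 8 → {'d': 6, 'c': 3, 't': 3, 'm': 4, 'v': 8}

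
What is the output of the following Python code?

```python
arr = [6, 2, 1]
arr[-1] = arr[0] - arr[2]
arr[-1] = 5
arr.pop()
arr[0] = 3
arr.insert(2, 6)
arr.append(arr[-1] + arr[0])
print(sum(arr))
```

arr[-1] = arr[0]-arr[2] = 6-1 = 5 → [6, 2, 5]
arr[-1] = 5 → [6, 2, 5]
pop() removes 5 → [6, 2]
arr[0] = 3 → [3, 2]
insert 6 at 2 → [3, 2, 6]
append arr[-1]+arr[0] = 6+3 = 9 → [3, 2, 6, 9]
sum = 20

20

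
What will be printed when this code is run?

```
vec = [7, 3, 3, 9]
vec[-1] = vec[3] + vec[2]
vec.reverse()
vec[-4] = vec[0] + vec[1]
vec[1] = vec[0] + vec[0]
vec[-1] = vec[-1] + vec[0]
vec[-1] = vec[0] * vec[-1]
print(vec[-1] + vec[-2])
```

vec[-1] = vec[3]+vec[2] = 9+3 = 12 → [7, 3, 3, 12]
reverse → [12, 3, 3, 7]
vec[-4] = vec[0]+vec[1] = 12+3 = 15 → [15, 3, 3, 7]
vec[1] = vec[0]+vec[0] = 15+15 = 30 → [15, 30, 3, 7]
vec[-1] = vec[-1]+vec[0] = 7+15 = 22 → [15, 30, 3, 22]
vec[-1] = vec[0]*vec[-1] = 15*22 = 330 → [15, 30, 3, 330]
vec[-1]+vec[-2] = 330+3 = 333

333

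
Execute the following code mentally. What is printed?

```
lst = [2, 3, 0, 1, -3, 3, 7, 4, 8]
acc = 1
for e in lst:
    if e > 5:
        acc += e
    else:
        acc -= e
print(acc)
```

e=2: not >5, acc = 1-2 = -1
e=3: not >5, acc = (-1)-3 = -4
e=0: not >5, acc = (-4)-0 = -4
e=1: not >5, acc = (-4)-1 = -5
e=-3: not >5, acc = (-5)-(-3) = -2
e=3: not >5, acc = (-2)-3 = -5
e=7: >5, acc = (-5)+7 = 2
e=4: not >5, acc = 2-4 = -2
e=8: >5, acc = (-2)+8 = 6

6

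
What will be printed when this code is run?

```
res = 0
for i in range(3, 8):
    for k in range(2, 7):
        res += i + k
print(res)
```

i=3,k=2: res = 0+5 = 5
i=3,k=3: res = 5+6 = 11
i=3,k=4: res = 11+7 = 18
i=3,k=5: res = 18+8 = 26
i=3,k=6: res = 26+9 = 35
i=4,k=2: res = 35+6 = 41
i=4,k=3: res = 41+7 = 48
i=4,k=4: res = 48+8 = 56
i=4,k=5: res = 56+9 = 65
i=4,k=6: res = 65+10 = 75
i=5,k=2: res = 75+7 = 82
i=5,k=3: res = 82+8 = 90
i=5,k=4: res = 90+9 = 99
i=5,k=5: res = 99+10 = 109
i=5,k=6: res = 109+11 = 120
i=6,k=2: res = 120+8 = 128
i=6,k=3: res = 128+9 = 137
i=6,k=4: res = 137+10 = 147
i=6,k=5: res = 147+11 = 158
i=6,k=6: res = 158+12 = 170
i=7,k=2: res = 170+9 = 179
i=7,k=3: res = 179+10 = 189
i=7,k=4: res = 189+11 = 200
i=7,k=5: res = 200+12 = 212
i=7,k=6: res = 212+13 = 225

225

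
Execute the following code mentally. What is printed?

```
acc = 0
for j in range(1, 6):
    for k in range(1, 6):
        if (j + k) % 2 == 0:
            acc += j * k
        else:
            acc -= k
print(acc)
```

j=1,k=1: even sum, acc = 0+1 = 1
j=1,k=2: odd sum, acc = 1-2 = -1
j=1,k=3: even sum, acc = (-1)+3 = 2
j=1,k=4: odd sum, acc = 2-4 = -2
j=1,k=5: even sum, acc = (-2)+5 = 3
j=2,k=1: odd sum, acc = 3-1 = 2
j=2,k=2: even sum, acc = 2+4 = 6
j=2,k=3: odd sum, acc = 6-3 = 3
j=2,k=4: even sum, acc = 3+8 = 11
j=2,k=5: odd sum, acc = 11-5 = 6
j=3,k=1: even sum, acc = 6+3 = 9
j=3,k=2: odd sum, acc = 9-2 = 7
j=3,k=3: even sum, acc = 7+9 = 16
j=3,k=4: odd sum, acc = 16-4 = 12
j=3,k=5: even sum, acc = 12+15 = 27
j=4,k=1: odd sum, acc = 27-1 = 26
j=4,k=2: even sum, acc = 26+8 = 34
j=4,k=3: odd sum, acc = 34-3 = 31
j=4,k=4: even sum, acc = 31+16 = 47
j=4,k=5: odd sum, acc = 47-5 = 42
j=5,k=1: even sum, acc = 42+5 = 47
j=5,k=2: odd sum, acc = 47-2 = 45
j=5,k=3: even sum, acc = 45+15 = 60
j=5,k=4: odd sum, acc = 60-4 = 56
j=5,k=5: even sum, acc = 56+25 = 81

81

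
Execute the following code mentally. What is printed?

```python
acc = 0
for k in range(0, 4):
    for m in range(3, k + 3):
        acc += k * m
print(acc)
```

k=1,m=3: acc = 0+3 = 3
k=2,m=3: acc = 3+6 = 9
k=2,m=4: acc = 9+8 = 17
k=3,m=3: acc = 17+9 = 26
k=3,m=4: acc = 26+12 = 38
k=3,m=5: acc = 38+15 = 53

53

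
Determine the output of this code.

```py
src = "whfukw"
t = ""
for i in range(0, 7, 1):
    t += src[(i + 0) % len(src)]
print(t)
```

whfukww

i=0: add src[0]='w' → 'w'
i=1: add src[1]='h' → 'wh'
i=2: add src[2]='f' → 'whf'
i=3: add src[3]='u' → 'whfu'
i=4: add src[4]='k' → 'whfuk'
i=5: add src[5]='w' → 'whfukw'
i=6: add src[0]='w' → 'whfukww'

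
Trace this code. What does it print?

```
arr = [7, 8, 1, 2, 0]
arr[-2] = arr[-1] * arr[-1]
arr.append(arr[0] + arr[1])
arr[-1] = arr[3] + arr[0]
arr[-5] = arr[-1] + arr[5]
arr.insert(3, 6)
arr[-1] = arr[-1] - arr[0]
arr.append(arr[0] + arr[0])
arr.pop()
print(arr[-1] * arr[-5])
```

0

arr[-2] = arr[-1]*arr[-1] = 0*0 = 0 → [7, 8, 1, 0, 0]
append arr[0]+arr[1] = 7+8 = 15 → [7, 8, 1, 0, 0, 15]
arr[-1] = arr[3]+arr[0] = 0+7 = 7 → [7, 8, 1, 0, 0, 7]
arr[-5] = arr[-1]+arr[5] = 7+7 = 14 → [7, 14, 1, 0, 0, 7]
insert 6 at 3 → [7, 14, 1, 6, 0, 0, 7]
arr[-1] = arr[-1]-arr[0] = 7-7 = 0 → [7, 14, 1, 6, 0, 0, 0]
append arr[0]+arr[0] = 7+7 = 14 → [7, 14, 1, 6, 0, 0, 0, 14]
pop() removes 14 → [7, 14, 1, 6, 0, 0, 0]
arr[-1]*arr[-5] = 0*1 = 0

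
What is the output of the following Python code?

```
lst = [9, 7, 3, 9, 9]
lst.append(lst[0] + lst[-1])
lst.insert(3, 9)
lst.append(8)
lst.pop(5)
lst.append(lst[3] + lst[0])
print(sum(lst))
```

81

append lst[0]+lst[-1] = 9+9 = 18 → [9, 7, 3, 9, 9, 18]
insert 9 at 3 → [9, 7, 3, 9, 9, 9, 18]
append 8 → [9, 7, 3, 9, 9, 9, 18, 8]
pop(5) removes 9 → [9, 7, 3, 9, 9, 18, 8]
append lst[3]+lst[0] = 9+9 = 18 → [9, 7, 3, 9, 9, 18, 8, 18]
sum = 81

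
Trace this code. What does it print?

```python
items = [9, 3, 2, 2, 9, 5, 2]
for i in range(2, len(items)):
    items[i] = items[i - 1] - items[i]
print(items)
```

i=2: items[2] = 3-2 = 1 → [9, 3, 1, 2, 9, 5, 2]
i=3: items[3] = 1-2 = -1 → [9, 3, 1, -1, 9, 5, 2]
i=4: items[4] = (-1)-9 = -10 → [9, 3, 1, -1, -10, 5, 2]
i=5: items[5] = (-10)-5 = -15 → [9, 3, 1, -1, -10, -15, 2]
i=6: items[6] = (-15)-2 = -17 → [9, 3, 1, -1, -10, -15, -17]

[9, 3, 1, -1, -10, -15, -17]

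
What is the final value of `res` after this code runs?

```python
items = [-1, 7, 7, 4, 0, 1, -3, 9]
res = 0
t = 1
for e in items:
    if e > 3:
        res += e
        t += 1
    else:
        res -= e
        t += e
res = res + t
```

32

e=-1: not >3, res = 0-(-1) = 1; t=0
e=7: >3, res = 1+7 = 8; t=1
e=7: >3, res = 8+7 = 15; t=2
e=4: >3, res = 15+4 = 19; t=3
e=0: not >3, res = 19-0 = 19; t=3
e=1: not >3, res = 19-1 = 18; t=4
e=-3: not >3, res = 18-(-3) = 21; t=1
e=9: >3, res = 21+9 = 30; t=2
res+t = 30+2 = 32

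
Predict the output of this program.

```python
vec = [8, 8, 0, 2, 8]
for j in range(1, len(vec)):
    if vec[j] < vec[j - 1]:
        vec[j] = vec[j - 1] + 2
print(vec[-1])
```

j=1: 8>=8, unchanged → [8, 8, 0, 2, 8]
j=2: 0<8, vec[2] = 8+2 = 10 → [8, 8, 10, 2, 8]
j=3: 2<10, vec[3] = 10+2 = 12 → [8, 8, 10, 12, 8]
j=4: 8<12, vec[4] = 12+2 = 14 → [8, 8, 10, 12, 14]

14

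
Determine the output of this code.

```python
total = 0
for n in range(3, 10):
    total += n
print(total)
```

n=3: total = 0+3 = 3
n=4: total = 3+4 = 7
n=5: total = 7+5 = 12
n=6: total = 12+6 = 18
n=7: total = 18+7 = 25
n=8: total = 25+8 = 33
n=9: total = 33+9 = 42

42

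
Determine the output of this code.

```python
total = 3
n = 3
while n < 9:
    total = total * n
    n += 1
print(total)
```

60480

n=3: total = 3*3 = 9
n=4: total = 9*4 = 36
n=5: total = 36*5 = 180
n=6: total = 180*6 = 1080
n=7: total = 1080*7 = 7560
n=8: total = 7560*8 = 60480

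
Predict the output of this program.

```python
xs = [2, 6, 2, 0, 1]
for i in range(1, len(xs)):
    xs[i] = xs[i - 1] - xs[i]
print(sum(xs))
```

i=1: xs[1] = 2-6 = -4 → [2, -4, 2, 0, 1]
i=2: xs[2] = (-4)-2 = -6 → [2, -4, -6, 0, 1]
i=3: xs[3] = (-6)-0 = -6 → [2, -4, -6, -6, 1]
i=4: xs[4] = (-6)-1 = -7 → [2, -4, -6, -6, -7]
sum = -21

-21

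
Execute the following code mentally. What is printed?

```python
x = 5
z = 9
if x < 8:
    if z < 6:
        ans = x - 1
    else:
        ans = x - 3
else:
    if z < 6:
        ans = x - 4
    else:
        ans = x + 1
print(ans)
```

x=5, z=9
x < 8 is True; z < 6 is False
→ ans = x - 3 = 2

2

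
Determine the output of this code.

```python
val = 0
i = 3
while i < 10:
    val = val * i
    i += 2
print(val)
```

0

i=3: val = 0*3 = 0
i=5: val = 0*5 = 0
i=7: val = 0*7 = 0
i=9: val = 0*9 = 0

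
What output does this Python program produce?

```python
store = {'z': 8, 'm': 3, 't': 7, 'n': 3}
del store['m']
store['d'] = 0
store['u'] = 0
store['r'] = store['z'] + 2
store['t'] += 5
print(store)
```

del 'm' → {'z': 8, 't': 7, 'n': 3}
store['d'] = 0 → {'z': 8, 't': 7, 'n': 3, 'd': 0}
store['u'] = 0 → {'z': 8, 't': 7, 'n': 3, 'd': 0, 'u': 0}
store['r'] = store['z']+2 = 10 → {'z': 8, 't': 7, 'n': 3, 'd': 0, 'u': 0, 'r': 10}
store['t'] = 7+5 = 12 → {'z': 8, 't': 12, 'n': 3, 'd': 0, 'u': 0, 'r': 10}

{'z': 8, 't': 12, 'n': 3, 'd': 0, 'u': 0, 'r': 10}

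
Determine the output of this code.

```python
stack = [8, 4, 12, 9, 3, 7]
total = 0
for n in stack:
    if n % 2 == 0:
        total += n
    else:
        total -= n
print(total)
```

n=8: even, total = 0+8 = 8
n=4: even, total = 8+4 = 12
n=12: even, total = 12+12 = 24
n=9: not even, total = 24-9 = 15
n=3: not even, total = 15-3 = 12
n=7: not even, total = 12-7 = 5

5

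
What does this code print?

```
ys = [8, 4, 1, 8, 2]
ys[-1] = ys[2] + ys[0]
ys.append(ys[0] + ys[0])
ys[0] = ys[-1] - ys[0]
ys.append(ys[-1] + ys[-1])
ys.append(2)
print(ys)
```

ys[-1] = ys[2]+ys[0] = 1+8 = 9 → [8, 4, 1, 8, 9]
append ys[0]+ys[0] = 8+8 = 16 → [8, 4, 1, 8, 9, 16]
ys[0] = ys[-1]-ys[0] = 16-8 = 8 → [8, 4, 1, 8, 9, 16]
append ys[-1]+ys[-1] = 16+16 = 32 → [8, 4, 1, 8, 9, 16, 32]
append 2 → [8, 4, 1, 8, 9, 16, 32, 2]

[8, 4, 1, 8, 9, 16, 32, 2]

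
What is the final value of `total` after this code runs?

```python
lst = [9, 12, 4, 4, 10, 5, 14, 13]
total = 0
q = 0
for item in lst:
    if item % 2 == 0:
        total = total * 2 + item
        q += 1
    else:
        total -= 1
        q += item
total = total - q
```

207

item=9: not even, total = 0-1 = -1; q=9
item=12: even, total = (-1)*2+12 = 10; q=10
item=4: even, total = 10*2+4 = 24; q=11
item=4: even, total = 24*2+4 = 52; q=12
item=10: even, total = 52*2+10 = 114; q=13
item=5: not even, total = 114-1 = 113; q=18
item=14: even, total = 113*2+14 = 240; q=19
item=13: not even, total = 240-1 = 239; q=32
total-q = 239-32 = 207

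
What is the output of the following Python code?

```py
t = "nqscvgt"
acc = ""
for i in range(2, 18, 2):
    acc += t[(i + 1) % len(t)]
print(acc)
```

i=2: add t[3]='c' → 'c'
i=4: add t[5]='g' → 'cg'
i=6: add t[0]='n' → 'cgn'
i=8: add t[2]='s' → 'cgns'
i=10: add t[4]='v' → 'cgnsv'
i=12: add t[6]='t' → 'cgnsvt'
i=14: add t[1]='q' → 'cgnsvtq'
i=16: add t[3]='c' → 'cgnsvtqc'

cgnsvtqc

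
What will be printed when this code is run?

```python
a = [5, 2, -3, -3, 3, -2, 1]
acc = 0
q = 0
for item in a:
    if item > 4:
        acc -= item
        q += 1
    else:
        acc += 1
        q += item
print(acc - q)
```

2

item=5: >4, acc = 0-5 = -5; q=1
item=2: not >4, acc = (-5)+1 = -4; q=3
item=-3: not >4, acc = (-4)+1 = -3; q=0
item=-3: not >4, acc = (-3)+1 = -2; q=-3
item=3: not >4, acc = (-2)+1 = -1; q=0
item=-2: not >4, acc = (-1)+1 = 0; q=-2
item=1: not >4, acc = 0+1 = 1; q=-1
acc-q = 1-(-1) = 2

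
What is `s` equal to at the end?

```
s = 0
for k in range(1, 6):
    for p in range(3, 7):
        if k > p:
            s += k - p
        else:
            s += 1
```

k=1,p=3: not 1>3, s = 0+1 = 1
k=1,p=4: not 1>4, s = 1+1 = 2
k=1,p=5: not 1>5, s = 2+1 = 3
k=1,p=6: not 1>6, s = 3+1 = 4
k=2,p=3: not 2>3, s = 4+1 = 5
k=2,p=4: not 2>4, s = 5+1 = 6
k=2,p=5: not 2>5, s = 6+1 = 7
k=2,p=6: not 2>6, s = 7+1 = 8
k=3,p=3: not 3>3, s = 8+1 = 9
k=3,p=4: not 3>4, s = 9+1 = 10
k=3,p=5: not 3>5, s = 10+1 = 11
k=3,p=6: not 3>6, s = 11+1 = 12
k=4,p=3: 4>3, s = 12+1 = 13
k=4,p=4: not 4>4, s = 13+1 = 14
k=4,p=5: not 4>5, s = 14+1 = 15
k=4,p=6: not 4>6, s = 15+1 = 16
k=5,p=3: 5>3, s = 16+2 = 18
k=5,p=4: 5>4, s = 18+1 = 19
k=5,p=5: not 5>5, s = 19+1 = 20
k=5,p=6: not 5>6, s = 20+1 = 21

21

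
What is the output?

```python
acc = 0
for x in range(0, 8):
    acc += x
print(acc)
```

x=0: acc = 0+0 = 0
x=1: acc = 0+1 = 1
x=2: acc = 1+2 = 3
x=3: acc = 3+3 = 6
x=4: acc = 6+4 = 10
x=5: acc = 10+5 = 15
x=6: acc = 15+6 = 21
x=7: acc = 21+7 = 28

28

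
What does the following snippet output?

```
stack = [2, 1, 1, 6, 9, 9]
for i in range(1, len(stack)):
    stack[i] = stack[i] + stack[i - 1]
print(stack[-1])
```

28

i=1: stack[1] = 1+2 = 3 → [2, 3, 1, 6, 9, 9]
i=2: stack[2] = 1+3 = 4 → [2, 3, 4, 6, 9, 9]
i=3: stack[3] = 6+4 = 10 → [2, 3, 4, 10, 9, 9]
i=4: stack[4] = 9+10 = 19 → [2, 3, 4, 10, 19, 9]
i=5: stack[5] = 9+19 = 28 → [2, 3, 4, 10, 19, 28]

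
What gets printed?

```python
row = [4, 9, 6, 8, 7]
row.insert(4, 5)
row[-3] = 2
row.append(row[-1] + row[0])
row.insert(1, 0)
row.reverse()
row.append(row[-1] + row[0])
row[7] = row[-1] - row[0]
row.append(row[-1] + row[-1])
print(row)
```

insert 5 at 4 → [4, 9, 6, 8, 5, 7]
row[-3] = 2 → [4, 9, 6, 2, 5, 7]
append row[-1]+row[0] = 7+4 = 11 → [4, 9, 6, 2, 5, 7, 11]
insert 0 at 1 → [4, 0, 9, 6, 2, 5, 7, 11]
reverse → [11, 7, 5, 2, 6, 9, 0, 4]
append row[-1]+row[0] = 4+11 = 15 → [11, 7, 5, 2, 6, 9, 0, 4, 15]
row[7] = row[-1]-row[0] = 15-11 = 4 → [11, 7, 5, 2, 6, 9, 0, 4, 15]
append row[-1]+row[-1] = 15+15 = 30 → [11, 7, 5, 2, 6, 9, 0, 4, 15, 30]

[11, 7, 5, 2, 6, 9, 0, 4, 15, 30]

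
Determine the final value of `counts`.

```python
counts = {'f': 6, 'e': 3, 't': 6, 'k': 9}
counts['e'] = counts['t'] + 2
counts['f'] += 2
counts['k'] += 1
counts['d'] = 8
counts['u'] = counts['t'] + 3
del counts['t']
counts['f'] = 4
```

counts['e'] = counts['t']+2 = 8 → {'f': 6, 'e': 8, 't': 6, 'k': 9}
counts['f'] = 6+2 = 8 → {'f': 8, 'e': 8, 't': 6, 'k': 9}
counts['k'] = 9+1 = 10 → {'f': 8, 'e': 8, 't': 6, 'k': 10}
counts['d'] = 8 → {'f': 8, 'e': 8, 't': 6, 'k': 10, 'd': 8}
counts['u'] = counts['t']+3 = 9 → {'f': 8, 'e': 8, 't': 6, 'k': 10, 'd': 8, 'u': 9}
del 't' → {'f': 8, 'e': 8, 'k': 10, 'd': 8, 'u': 9}
counts['f'] = 4 → {'f': 4, 'e': 8, 'k': 10, 'd': 8, 'u': 9}

{'f': 4, 'e': 8, 'k': 10, 'd': 8, 'u': 9}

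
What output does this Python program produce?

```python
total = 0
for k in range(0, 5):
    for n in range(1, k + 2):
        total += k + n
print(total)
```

k=0,n=1: total = 0+1 = 1
k=1,n=1: total = 1+2 = 3
k=1,n=2: total = 3+3 = 6
k=2,n=1: total = 6+3 = 9
k=2,n=2: total = 9+4 = 13
k=2,n=3: total = 13+5 = 18
k=3,n=1: total = 18+4 = 22
k=3,n=2: total = 22+5 = 27
k=3,n=3: total = 27+6 = 33
k=3,n=4: total = 33+7 = 40
k=4,n=1: total = 40+5 = 45
k=4,n=2: total = 45+6 = 51
k=4,n=3: total = 51+7 = 58
k=4,n=4: total = 58+8 = 66
k=4,n=5: total = 66+9 = 75

75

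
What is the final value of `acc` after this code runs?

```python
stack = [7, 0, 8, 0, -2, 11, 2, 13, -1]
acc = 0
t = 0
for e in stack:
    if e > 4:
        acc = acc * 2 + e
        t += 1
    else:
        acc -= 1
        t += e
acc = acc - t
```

101

e=7: >4, acc = 0*2+7 = 7; t=1
e=0: not >4, acc = 7-1 = 6; t=1
e=8: >4, acc = 6*2+8 = 20; t=2
e=0: not >4, acc = 20-1 = 19; t=2
e=-2: not >4, acc = 19-1 = 18; t=0
e=11: >4, acc = 18*2+11 = 47; t=1
e=2: not >4, acc = 47-1 = 46; t=3
e=13: >4, acc = 46*2+13 = 105; t=4
e=-1: not >4, acc = 105-1 = 104; t=3
acc-t = 104-3 = 101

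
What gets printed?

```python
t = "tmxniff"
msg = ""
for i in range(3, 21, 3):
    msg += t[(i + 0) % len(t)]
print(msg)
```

nfxfmi

i=3: add t[3]='n' → 'n'
i=6: add t[6]='f' → 'nf'
i=9: add t[2]='x' → 'nfx'
i=12: add t[5]='f' → 'nfxf'
i=15: add t[1]='m' → 'nfxfm'
i=18: add t[4]='i' → 'nfxfmi'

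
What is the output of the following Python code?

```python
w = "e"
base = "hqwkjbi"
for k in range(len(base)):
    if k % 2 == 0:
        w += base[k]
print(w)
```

ehwji

k=0: add 'h' → 'eh'
k=1: skip
k=2: add 'w' → 'ehw'
k=3: skip
k=4: add 'j' → 'ehwj'
k=5: skip
k=6: add 'i' → 'ehwji'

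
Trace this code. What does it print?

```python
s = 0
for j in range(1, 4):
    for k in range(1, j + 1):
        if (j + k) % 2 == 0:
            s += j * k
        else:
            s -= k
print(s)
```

j=1,k=1: even sum, s = 0+1 = 1
j=2,k=1: odd sum, s = 1-1 = 0
j=2,k=2: even sum, s = 0+4 = 4
j=3,k=1: even sum, s = 4+3 = 7
j=3,k=2: odd sum, s = 7-2 = 5
j=3,k=3: even sum, s = 5+9 = 14

14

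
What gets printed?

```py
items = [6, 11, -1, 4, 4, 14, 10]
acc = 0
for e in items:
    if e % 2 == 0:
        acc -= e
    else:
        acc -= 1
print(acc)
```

e=6: even, acc = 0-6 = -6
e=11: not even, acc = (-6)-1 = -7
e=-1: not even, acc = (-7)-1 = -8
e=4: even, acc = (-8)-4 = -12
e=4: even, acc = (-12)-4 = -16
e=14: even, acc = (-16)-14 = -30
e=10: even, acc = (-30)-10 = -40

-40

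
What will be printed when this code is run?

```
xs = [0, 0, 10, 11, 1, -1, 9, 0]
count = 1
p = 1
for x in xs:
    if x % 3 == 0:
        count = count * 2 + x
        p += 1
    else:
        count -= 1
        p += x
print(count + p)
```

44

x=0: %3==0, count = 1*2+0 = 2; p=2
x=0: %3==0, count = 2*2+0 = 4; p=3
x=10: not %3==0, count = 4-1 = 3; p=13
x=11: not %3==0, count = 3-1 = 2; p=24
x=1: not %3==0, count = 2-1 = 1; p=25
x=-1: not %3==0, count = 1-1 = 0; p=24
x=9: %3==0, count = 0*2+9 = 9; p=25
x=0: %3==0, count = 9*2+0 = 18; p=26
count+p = 18+26 = 44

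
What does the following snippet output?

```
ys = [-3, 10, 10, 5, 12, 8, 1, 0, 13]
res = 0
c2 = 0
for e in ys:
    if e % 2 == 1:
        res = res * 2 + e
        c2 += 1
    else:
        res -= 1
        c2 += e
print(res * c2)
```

-660

e=-3: odd, res = 0*2+(-3) = -3; c2=1
e=10: not odd, res = (-3)-1 = -4; c2=11
e=10: not odd, res = (-4)-1 = -5; c2=21
e=5: odd, res = (-5)*2+5 = -5; c2=22
e=12: not odd, res = (-5)-1 = -6; c2=34
e=8: not odd, res = (-6)-1 = -7; c2=42
e=1: odd, res = (-7)*2+1 = -13; c2=43
e=0: not odd, res = (-13)-1 = -14; c2=43
e=13: odd, res = (-14)*2+13 = -15; c2=44
res*c2 = (-15)*44 = -660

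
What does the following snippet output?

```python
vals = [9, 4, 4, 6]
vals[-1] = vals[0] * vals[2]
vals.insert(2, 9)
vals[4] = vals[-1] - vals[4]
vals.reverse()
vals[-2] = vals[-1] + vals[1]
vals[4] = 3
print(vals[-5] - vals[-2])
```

vals[-1] = vals[0]*vals[2] = 9*4 = 36 → [9, 4, 4, 36]
insert 9 at 2 → [9, 4, 9, 4, 36]
vals[4] = vals[-1]-vals[4] = 36-36 = 0 → [9, 4, 9, 4, 0]
reverse → [0, 4, 9, 4, 9]
vals[-2] = vals[-1]+vals[1] = 9+4 = 13 → [0, 4, 9, 13, 9]
vals[4] = 3 → [0, 4, 9, 13, 3]
vals[-5]-vals[-2] = 0-13 = -13

-13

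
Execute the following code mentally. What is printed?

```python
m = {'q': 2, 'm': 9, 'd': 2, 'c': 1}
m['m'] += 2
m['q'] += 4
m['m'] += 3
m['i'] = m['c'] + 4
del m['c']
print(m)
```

{'q': 6, 'm': 14, 'd': 2, 'i': 5}

m['m'] = 9+2 = 11 → {'q': 2, 'm': 11, 'd': 2, 'c': 1}
m['q'] = 2+4 = 6 → {'q': 6, 'm': 11, 'd': 2, 'c': 1}
m['m'] = 11+3 = 14 → {'q': 6, 'm': 14, 'd': 2, 'c': 1}
m['i'] = m['c']+4 = 5 → {'q': 6, 'm': 14, 'd': 2, 'c': 1, 'i': 5}
del 'c' → {'q': 6, 'm': 14, 'd': 2, 'i': 5}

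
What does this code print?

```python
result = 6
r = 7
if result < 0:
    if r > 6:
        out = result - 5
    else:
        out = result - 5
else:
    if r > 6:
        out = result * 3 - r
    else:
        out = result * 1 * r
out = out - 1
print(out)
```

result=6, r=7
result < 0 is False; r > 6 is True
→ out = result * 3 - r = 11
out = 11-1 = 10

10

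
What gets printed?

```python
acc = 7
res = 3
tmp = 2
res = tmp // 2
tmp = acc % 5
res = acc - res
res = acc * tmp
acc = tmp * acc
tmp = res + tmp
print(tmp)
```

res = 2//2 = 1
tmp = 7%5 = 2
res = 7-1 = 6
res = 7*2 = 14
acc = 2*7 = 14
tmp = 14+2 = 16

16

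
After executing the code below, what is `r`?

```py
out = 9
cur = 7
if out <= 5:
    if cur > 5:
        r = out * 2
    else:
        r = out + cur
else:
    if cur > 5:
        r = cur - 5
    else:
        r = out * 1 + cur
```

2

out=9, cur=7
out <= 5 is False; cur > 5 is True
→ r = cur - 5 = 2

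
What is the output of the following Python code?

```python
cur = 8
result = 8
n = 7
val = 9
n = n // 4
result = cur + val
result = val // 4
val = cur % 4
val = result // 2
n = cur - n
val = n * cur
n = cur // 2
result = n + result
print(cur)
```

8

n = 7//4 = 1
result = 8+9 = 17
result = 9//4 = 2
val = 8%4 = 0
val = 2//2 = 1
n = 8-1 = 7
val = 7*8 = 56
n = 8//2 = 4
result = 4+2 = 6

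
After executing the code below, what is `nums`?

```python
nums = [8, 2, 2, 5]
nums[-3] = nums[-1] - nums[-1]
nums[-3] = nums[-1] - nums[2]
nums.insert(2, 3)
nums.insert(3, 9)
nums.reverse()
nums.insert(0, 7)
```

nums[-3] = nums[-1]-nums[-1] = 5-5 = 0 → [8, 0, 2, 5]
nums[-3] = nums[-1]-nums[2] = 5-2 = 3 → [8, 3, 2, 5]
insert 3 at 2 → [8, 3, 3, 2, 5]
insert 9 at 3 → [8, 3, 3, 9, 2, 5]
reverse → [5, 2, 9, 3, 3, 8]
insert 7 at 0 → [7, 5, 2, 9, 3, 3, 8]

[7, 5, 2, 9, 3, 3, 8]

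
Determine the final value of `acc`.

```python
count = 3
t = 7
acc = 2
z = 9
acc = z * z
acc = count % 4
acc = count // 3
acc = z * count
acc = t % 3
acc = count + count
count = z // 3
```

6

acc = 9*9 = 81
acc = 3%4 = 3
acc = 3//3 = 1
acc = 9*3 = 27
acc = 7%3 = 1
acc = 3+3 = 6
count = 9//3 = 3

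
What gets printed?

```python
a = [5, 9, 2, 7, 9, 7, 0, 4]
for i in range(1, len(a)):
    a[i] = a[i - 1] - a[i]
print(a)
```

i=1: a[1] = 5-9 = -4 → [5, -4, 2, 7, 9, 7, 0, 4]
i=2: a[2] = (-4)-2 = -6 → [5, -4, -6, 7, 9, 7, 0, 4]
i=3: a[3] = (-6)-7 = -13 → [5, -4, -6, -13, 9, 7, 0, 4]
i=4: a[4] = (-13)-9 = -22 → [5, -4, -6, -13, -22, 7, 0, 4]
i=5: a[5] = (-22)-7 = -29 → [5, -4, -6, -13, -22, -29, 0, 4]
i=6: a[6] = (-29)-0 = -29 → [5, -4, -6, -13, -22, -29, -29, 4]
i=7: a[7] = (-29)-4 = -33 → [5, -4, -6, -13, -22, -29, -29, -33]

[5, -4, -6, -13, -22, -29, -29, -33]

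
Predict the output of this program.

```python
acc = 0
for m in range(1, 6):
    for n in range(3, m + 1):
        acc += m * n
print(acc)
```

97

m=3,n=3: acc = 0+9 = 9
m=4,n=3: acc = 9+12 = 21
m=4,n=4: acc = 21+16 = 37
m=5,n=3: acc = 37+15 = 52
m=5,n=4: acc = 52+20 = 72
m=5,n=5: acc = 72+25 = 97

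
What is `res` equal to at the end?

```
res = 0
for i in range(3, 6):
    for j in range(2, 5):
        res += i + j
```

i=3,j=2: res = 0+5 = 5
i=3,j=3: res = 5+6 = 11
i=3,j=4: res = 11+7 = 18
i=4,j=2: res = 18+6 = 24
i=4,j=3: res = 24+7 = 31
i=4,j=4: res = 31+8 = 39
i=5,j=2: res = 39+7 = 46
i=5,j=3: res = 46+8 = 54
i=5,j=4: res = 54+9 = 63

63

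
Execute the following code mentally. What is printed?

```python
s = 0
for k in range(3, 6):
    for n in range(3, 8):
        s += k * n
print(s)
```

k=3,n=3: s = 0+9 = 9
k=3,n=4: s = 9+12 = 21
k=3,n=5: s = 21+15 = 36
k=3,n=6: s = 36+18 = 54
k=3,n=7: s = 54+21 = 75
k=4,n=3: s = 75+12 = 87
k=4,n=4: s = 87+16 = 103
k=4,n=5: s = 103+20 = 123
k=4,n=6: s = 123+24 = 147
k=4,n=7: s = 147+28 = 175
k=5,n=3: s = 175+15 = 190
k=5,n=4: s = 190+20 = 210
k=5,n=5: s = 210+25 = 235
k=5,n=6: s = 235+30 = 265
k=5,n=7: s = 265+35 = 300

300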